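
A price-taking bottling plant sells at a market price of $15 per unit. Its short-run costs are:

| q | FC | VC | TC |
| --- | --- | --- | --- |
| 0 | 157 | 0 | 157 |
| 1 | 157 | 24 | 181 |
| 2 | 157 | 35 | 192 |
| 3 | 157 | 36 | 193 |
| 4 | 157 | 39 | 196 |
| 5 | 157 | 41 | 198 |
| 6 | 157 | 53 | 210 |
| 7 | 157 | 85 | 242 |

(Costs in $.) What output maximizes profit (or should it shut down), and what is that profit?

q = 6; profit = -$120

Compute π = P·q − TC at each output: q=0: -157; q=1: -166; q=2: -162; q=3: -148; q=4: -136; q=5: -123; q=6: -120; q=7: -137.
Profit is maximized at q = 6. AVC there is 53/6 = $8.83 ≤ P, so producing beats shutting down (which would give -$157).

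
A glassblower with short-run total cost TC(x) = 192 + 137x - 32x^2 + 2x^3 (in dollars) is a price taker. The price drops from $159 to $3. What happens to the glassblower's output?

Output falls from 11 to 0 (the firm shuts down)

MC = 137 - 64x + 6x^2; the shutdown threshold is min AVC = $9 (at x = 8).
At P = $159 ≥ min AVC, set P = MC on the rising branch: x = 11.
At P = $3 < min AVC = $9, price no longer covers variable cost at any output, so the firm shuts down: x = 0.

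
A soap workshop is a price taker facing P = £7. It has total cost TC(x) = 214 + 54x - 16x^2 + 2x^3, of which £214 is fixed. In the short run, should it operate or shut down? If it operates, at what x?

From TC, MC = TC'(x) = 54 - 32x + 6x^2 and AVC = VC/x = 54 - 16x + 2x^2.
AVC is minimized where dAVC/dx = -16 + 4x = 0, at x = 4; min AVC = 54 - 16·4 + 2·4^2 = £22.
P = £7 lies below min AVC = £22; no output level covers variable cost.
The firm minimizes its loss by shutting down and losing only its fixed cost of £214.

Shut down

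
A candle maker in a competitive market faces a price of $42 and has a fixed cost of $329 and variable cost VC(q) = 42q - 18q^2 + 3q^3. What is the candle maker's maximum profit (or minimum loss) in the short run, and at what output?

Profit = -$233 at q = 4

AVC = 42 - 18q + 3q^2; min AVC = $15 at q = 3. Since P = $42 ≥ min AVC, the firm produces.
With MC = 42 - 36q + 9q^2, P = MC on the upward-sloping part at q* = 4.
TR = 42·4 = 168. TC = 329 + 72 = 401. Profit = 168 − 401 = -$233.
Shutting down would mean losing the fixed cost of $329, so operating at a loss of $233 is better by $96.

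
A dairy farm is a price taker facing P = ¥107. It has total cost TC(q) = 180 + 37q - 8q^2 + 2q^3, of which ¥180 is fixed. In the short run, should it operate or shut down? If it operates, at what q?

Produce at q = 5

From TC, MC = TC'(q) = 37 - 16q + 6q^2 and AVC = VC/q = 37 - 8q + 2q^2.
The AVC parabola has its vertex at q = 8/4 = 2, where AVC = 37 - 8·2 + 2·2^2 = ¥29.
P = ¥107 exceeds min AVC = ¥29, so the firm stays open.
Solving P = MC: -70 - 16q + 6q^2 = 0 ⇒ q = -7/3 or 5. On the upward-sloping branch, q* = 5.
Check: AVC at q = 5 is ¥47 ≤ P, so revenue covers variable cost.
Profit = P·q − TC = 107·5 − 415 = ¥120.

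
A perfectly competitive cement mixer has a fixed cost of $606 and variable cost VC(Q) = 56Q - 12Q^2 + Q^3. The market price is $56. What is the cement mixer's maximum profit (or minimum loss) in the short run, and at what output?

AVC = 56 - 12Q + Q^2 has its minimum $20 at Q = 6; price $56 clears that bar, so the firm operates.
With MC = 56 - 24Q + 3Q^2, P = MC on the upward-sloping part at Q* = 8.
TR = 56·8 = 448. TC = 606 + 192 = 798. Profit = 448 − 798 = -$350.
Shutting down would mean losing the fixed cost of $606, so operating at a loss of $350 is better by $256.

Profit = -$350 at Q = 8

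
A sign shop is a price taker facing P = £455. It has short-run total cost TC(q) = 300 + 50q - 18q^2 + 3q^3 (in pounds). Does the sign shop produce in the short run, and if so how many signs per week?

Produce at q = 9

From TC, MC = TC'(q) = 50 - 36q + 9q^2 and AVC = VC/q = 50 - 18q + 3q^2.
AVC is minimized where dAVC/dq = -18 + 6q = 0, at q = 3; min AVC = 50 - 18·3 + 3·3^2 = £23.
Since P = £455 ≥ min AVC = £23, price covers variable cost and the firm should produce.
Solving P = MC: -405 - 36q + 9q^2 = 0 ⇒ q = -5 or 9. On the upward-sloping branch, q* = 9.
Check: AVC at q = 9 is £131 ≤ P, so revenue covers variable cost.
Profit = P·q − TC = 455·9 − 1479 = £2616.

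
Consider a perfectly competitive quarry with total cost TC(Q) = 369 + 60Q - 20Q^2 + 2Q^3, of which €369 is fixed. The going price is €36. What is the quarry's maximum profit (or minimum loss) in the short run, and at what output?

Profit = -€225 at Q = 6

AVC = 60 - 20Q + 2Q^2; min AVC = €10 at Q = 5. Since P = €36 ≥ min AVC, the firm produces.
With MC = 60 - 40Q + 6Q^2, P = MC on the upward-sloping part at Q* = 6.
TR = 36·6 = 216. TC = 369 + 72 = 441. Profit = 216 − 441 = -€225.
Shutting down would mean losing the fixed cost of €369, so operating at a loss of €225 is better by €144.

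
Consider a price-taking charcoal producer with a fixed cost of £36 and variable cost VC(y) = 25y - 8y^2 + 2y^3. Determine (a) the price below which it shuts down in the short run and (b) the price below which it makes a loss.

Shutdown price = £17; break-even price = £31

Shutdown price = min AVC. AVC = 25 - 8y + 2y^2, with vertex at y = 2 and minimum £17.
ATC = 36/y + 25 - 8y + 2y^2. Setting dATC/dy = −36/y^2 − 8 + 4y = 0 gives y = 3 (since 4·3^3 − 8·3^2 = 36).
min ATC = 36/3 + 25 − 8·3 + 2·3^2 = £31. That is the break-even price.
Between these two prices the firm operates at a loss; above £31 it earns a profit.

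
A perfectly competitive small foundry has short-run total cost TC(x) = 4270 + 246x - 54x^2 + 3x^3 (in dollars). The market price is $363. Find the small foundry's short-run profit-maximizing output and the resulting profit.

Profit = -$214 at x = 13

AVC = 246 - 54x + 3x^2; min AVC = $3 at x = 9. Since P = $363 ≥ min AVC, the firm produces.
MC = 246 - 108x + 9x^2. Setting P = MC and taking the root on the rising branch gives x* = 13.
TR = 363·13 = 4719. TC = 4270 + 663 = 4933. Profit = 4719 − 4933 = -$214.
Shutting down would mean losing the fixed cost of $4270, so operating at a loss of $214 is better by $4056.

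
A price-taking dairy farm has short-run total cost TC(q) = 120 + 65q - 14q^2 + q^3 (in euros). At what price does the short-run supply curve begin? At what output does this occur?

The firm shuts down when price falls below the minimum of average variable cost. AVC = VC/q = 65 - 14q + q^2.
dAVC/dq = -14 + 2q = 0 gives q = 7. min AVC = 65 - 14·7 + 7^2 = 16.
For P < €16 the firm produces nothing.

€16 per unit, at q = 7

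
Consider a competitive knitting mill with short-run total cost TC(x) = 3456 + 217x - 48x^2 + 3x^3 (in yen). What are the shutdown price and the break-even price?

Shutdown price = min AVC. AVC = 217 - 48x + 3x^2, with vertex at x = 8 and minimum ¥25.
ATC = 3456/x + 217 - 48x + 3x^2. Setting dATC/dx = −3456/x^2 − 48 + 6x = 0 gives x = 12 (since 6·12^3 − 48·12^2 = 3456).
min ATC = 3456/12 + 217 − 48·12 + 3·12^2 = ¥361. That is the break-even price.
For ¥25 ≤ P < ¥361 the firm produces at a loss; below ¥25 it shuts down.

Shutdown price = ¥25; break-even price = ¥361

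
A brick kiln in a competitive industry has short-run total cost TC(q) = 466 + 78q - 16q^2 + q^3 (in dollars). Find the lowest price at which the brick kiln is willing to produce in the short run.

$14 per unit

Short-run supply begins at min AVC. From VC = 78q - 16q^2 + q^3, AVC = 78 - 16q + q^2.
dAVC/dq = -16 + 2q = 0 gives q = 8. min AVC = 78 - 16·8 + 8^2 = 14.
So the shutdown price is $14.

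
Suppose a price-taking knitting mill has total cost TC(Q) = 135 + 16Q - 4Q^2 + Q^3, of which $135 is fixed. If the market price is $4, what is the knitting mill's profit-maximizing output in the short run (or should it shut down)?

Shut down

From TC, MC = TC'(Q) = 16 - 8Q + 3Q^2 and AVC = VC/Q = 16 - 4Q + Q^2.
AVC hits its minimum where MC = AVC, at Q = 2, giving min AVC = 16 - 4·2 + 2^2 = $12.
With P < min AVC ($4 < $12), every unit sold adds to the loss.
Best response: produce nothing and absorb the $135 fixed cost.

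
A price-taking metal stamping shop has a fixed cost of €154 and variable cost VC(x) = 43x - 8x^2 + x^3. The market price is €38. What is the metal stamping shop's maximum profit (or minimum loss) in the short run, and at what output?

Profit = -€104 at x = 5

AVC = 43 - 8x + x^2 has its minimum €27 at x = 4; price €38 clears that bar, so the firm operates.
With MC = 43 - 16x + 3x^2, P = MC on the upward-sloping part at x* = 5.
TR = 38·5 = 190. TC = 154 + 140 = 294. Profit = 190 − 294 = -€104.
Shutting down would mean losing the fixed cost of €154, so operating at a loss of €104 is better by €50.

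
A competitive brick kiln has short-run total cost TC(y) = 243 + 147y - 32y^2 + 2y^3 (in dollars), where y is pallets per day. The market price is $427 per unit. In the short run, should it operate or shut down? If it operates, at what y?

Produce at y = 14

Strip out fixed cost: VC = 147y - 32y^2 + 2y^3. Then AVC = 147 - 32y + 2y^2 and MC = 147 - 64y + 6y^2.
AVC hits its minimum where MC = AVC, at y = 8, giving min AVC = 147 - 32·8 + 2·8^2 = $19.
Since P = $427 ≥ min AVC = $19, price covers variable cost and the firm should produce.
Solving P = MC: -280 - 64y + 6y^2 = 0 ⇒ y = -10/3 or 14. On the upward-sloping branch, y* = 14.
Check: AVC at y = 14 is $91 ≤ P, so revenue covers variable cost.
Profit = P·y − TC = 427·14 − 1517 = $4461.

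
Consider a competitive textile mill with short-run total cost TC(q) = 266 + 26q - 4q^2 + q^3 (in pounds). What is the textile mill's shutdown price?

£22 per unit

The shutdown price is the minimum of AVC. VC = 26q - 4q^2 + q^3, so AVC = 26 - 4q + q^2.
At the minimum of AVC, MC = AVC. MC = 26 - 8q + 3q^2; setting MC = AVC gives 2q^2 - 4q = 0, so q = 2. min AVC = 22.
The firm shuts down for any P below £22.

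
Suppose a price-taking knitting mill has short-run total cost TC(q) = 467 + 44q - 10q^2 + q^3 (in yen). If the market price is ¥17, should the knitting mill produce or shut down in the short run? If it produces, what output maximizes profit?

Shut down

Variable cost is VC = 44q - 10q^2 + q^3, so AVC = VC/q = 44 - 10q + q^2 and MC = dTC/dq = 44 - 20q + 3q^2.
The AVC parabola has its vertex at q = 10/2 = 5, where AVC = 44 - 10·5 + 5^2 = ¥19.
With P < min AVC (¥17 < ¥19), every unit sold adds to the loss.
The firm minimizes its loss by shutting down and losing only its fixed cost of ¥467.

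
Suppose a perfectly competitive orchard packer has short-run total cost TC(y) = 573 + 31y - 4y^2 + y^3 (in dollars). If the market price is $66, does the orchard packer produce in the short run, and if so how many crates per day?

Produce at y = 5

Strip out fixed cost: VC = 31y - 4y^2 + y^3. Then AVC = 31 - 4y + y^2 and MC = 31 - 8y + 3y^2.
AVC is minimized where dAVC/dy = -4 + 2y = 0, at y = 2; min AVC = 31 - 4·2 + 2^2 = $27.
P = $66 exceeds min AVC = $27, so the firm stays open.
Set P = MC: 66 = 31 - 8y + 3y^2 → -35 - 8y + 3y^2 = 0. The roots are y = -7/3 and y = 5; the profit-maximizing output is on the rising part of MC, so y* = 5.
Check: AVC at y = 5 is $36 ≤ P, so revenue covers variable cost.
Profit = P·y − TC = 66·5 − 753 = -$423, a loss, but smaller than the $573 fixed cost the firm would lose by shutting down.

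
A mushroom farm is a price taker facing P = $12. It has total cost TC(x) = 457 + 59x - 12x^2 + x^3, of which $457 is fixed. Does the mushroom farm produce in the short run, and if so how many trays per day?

Shut down

From TC, MC = TC'(x) = 59 - 24x + 3x^2 and AVC = VC/x = 59 - 12x + x^2.
AVC is minimized where dAVC/dx = -12 + 2x = 0, at x = 6; min AVC = 59 - 12·6 + 6^2 = $23.
With P < min AVC ($12 < $23), every unit sold adds to the loss.
The firm minimizes its loss by shutting down and losing only its fixed cost of $457.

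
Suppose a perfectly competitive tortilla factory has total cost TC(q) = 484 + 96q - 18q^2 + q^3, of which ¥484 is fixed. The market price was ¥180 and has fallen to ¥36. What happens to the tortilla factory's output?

AVC = 96 - 18q + q^2, minimized at q = 9 where min AVC = ¥15. MC = 96 - 36q + 3q^2.
At P = ¥180 ≥ min AVC, set P = MC on the rising branch: q = 14.
At P = ¥36 ≥ min AVC, set P = MC: q = 10. The firm stays open but cuts output.

Output falls from 14 to 10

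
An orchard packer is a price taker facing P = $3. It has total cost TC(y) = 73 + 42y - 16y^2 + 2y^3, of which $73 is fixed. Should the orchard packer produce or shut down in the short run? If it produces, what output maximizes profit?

From TC, MC = TC'(y) = 42 - 32y + 6y^2 and AVC = VC/y = 42 - 16y + 2y^2.
AVC hits its minimum where MC = AVC, at y = 4, giving min AVC = 42 - 16·4 + 2·4^2 = $10.
With P < min AVC ($3 < $10), every unit sold adds to the loss.
Best response: produce nothing and absorb the $73 fixed cost.

Shut down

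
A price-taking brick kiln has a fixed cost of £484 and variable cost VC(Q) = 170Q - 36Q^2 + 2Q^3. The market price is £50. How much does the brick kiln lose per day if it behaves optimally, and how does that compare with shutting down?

AVC = 170 - 36Q + 2Q^2 has its minimum £8 at Q = 9; price £50 clears that bar, so the firm operates.
With MC = 170 - 72Q + 6Q^2, P = MC on the upward-sloping part at Q* = 10.
TR = 50·10 = 500. TC = 484 + 100 = 584. Profit = 500 − 584 = -£84.
Shutting down would mean losing the fixed cost of £484, so operating at a loss of £84 is better by £400.

Profit = -£84 at Q = 10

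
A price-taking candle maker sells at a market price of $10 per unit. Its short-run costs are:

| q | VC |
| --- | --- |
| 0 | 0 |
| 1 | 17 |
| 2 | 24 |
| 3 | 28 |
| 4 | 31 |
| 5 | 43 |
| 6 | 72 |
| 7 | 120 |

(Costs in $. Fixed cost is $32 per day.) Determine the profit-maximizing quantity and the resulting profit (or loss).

q = 4; profit = -$23

Tabulate TR − TC: q=0: -32; q=1: -39; q=2: -36; q=3: -30; q=4: -23; q=5: -25; q=6: -44; q=7: -82.
Profit is maximized at q = 4. AVC there is 31/4 = $7.75 ≤ P, so producing beats shutting down (which would give -$32).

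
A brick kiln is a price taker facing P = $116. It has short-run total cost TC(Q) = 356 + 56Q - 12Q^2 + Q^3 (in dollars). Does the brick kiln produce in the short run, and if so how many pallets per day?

From TC, MC = TC'(Q) = 56 - 24Q + 3Q^2 and AVC = VC/Q = 56 - 12Q + Q^2.
AVC is minimized where dAVC/dQ = -12 + 2Q = 0, at Q = 6; min AVC = 56 - 12·6 + 6^2 = $20.
Since P = $116 ≥ min AVC = $20, price covers variable cost and the firm should produce.
Set P = MC: 116 = 56 - 24Q + 3Q^2 → -60 - 24Q + 3Q^2 = 0. The roots are Q = -2 and Q = 10; the profit-maximizing output is on the rising part of MC, so Q* = 10.
Check: AVC at Q = 10 is $36 ≤ P, so revenue covers variable cost.
Profit = P·Q − TC = 116·10 − 716 = $444.

Produce at Q = 10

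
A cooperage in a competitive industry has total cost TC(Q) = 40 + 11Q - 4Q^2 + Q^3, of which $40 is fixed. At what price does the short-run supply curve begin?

Short-run supply begins at min AVC. From VC = 11Q - 4Q^2 + Q^3, AVC = 11 - 4Q + Q^2.
At the minimum of AVC, MC = AVC. MC = 11 - 8Q + 3Q^2; setting MC = AVC gives 2Q^2 - 4Q = 0, so Q = 2. min AVC = 7.
The firm shuts down for any P below $7.

$7 per unit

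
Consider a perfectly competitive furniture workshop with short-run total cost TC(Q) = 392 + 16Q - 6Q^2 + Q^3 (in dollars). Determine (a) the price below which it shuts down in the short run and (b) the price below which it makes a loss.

Shutdown price = min AVC. AVC = 16 - 6Q + Q^2, with vertex at Q = 3 and minimum $7.
ATC = 392/Q + 16 - 6Q + Q^2. Setting dATC/dQ = −392/Q^2 − 6 + 2Q = 0 gives Q = 7 (since 2·7^3 − 6·7^2 = 392).
min ATC = 392/7 + 16 − 6·7 + 7^2 = $79. That is the break-even price.
Between these two prices the firm operates at a loss; above $79 it earns a profit.

Shutdown price = $7; break-even price = $79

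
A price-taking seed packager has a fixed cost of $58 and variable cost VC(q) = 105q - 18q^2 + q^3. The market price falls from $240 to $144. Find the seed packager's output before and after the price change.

MC = 105 - 36q + 3q^2; the shutdown threshold is min AVC = $24 (at q = 9).
With P = $240 above the shutdown price, P = MC gives q = 15.
At P = $144 ≥ min AVC, set P = MC: q = 13. The firm stays open but cuts output.

Output falls from 15 to 13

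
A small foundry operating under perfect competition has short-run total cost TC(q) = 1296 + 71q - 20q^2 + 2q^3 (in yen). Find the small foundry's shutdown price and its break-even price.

Shutdown price = ¥21; break-even price = ¥197

Shutdown price = min AVC. AVC = 71 - 20q + 2q^2, with vertex at q = 5 and minimum ¥21.
ATC = 1296/q + 71 - 20q + 2q^2. Setting dATC/dq = −1296/q^2 − 20 + 4q = 0 gives q = 9 (since 4·9^3 − 20·9^2 = 1296).
min ATC = 1296/9 + 71 − 20·9 + 2·9^2 = ¥197. That is the break-even price.
For ¥21 ≤ P < ¥197 the firm produces at a loss; below ¥21 it shuts down.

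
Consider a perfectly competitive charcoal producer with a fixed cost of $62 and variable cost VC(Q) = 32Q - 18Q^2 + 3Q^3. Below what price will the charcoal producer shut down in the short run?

$5 per unit

Short-run supply begins at min AVC. From VC = 32Q - 18Q^2 + 3Q^3, AVC = 32 - 18Q + 3Q^2.
At the minimum of AVC, MC = AVC. MC = 32 - 36Q + 9Q^2; setting MC = AVC gives 6Q^2 - 18Q = 0, so Q = 3. min AVC = 5.
The firm shuts down for any P below $5.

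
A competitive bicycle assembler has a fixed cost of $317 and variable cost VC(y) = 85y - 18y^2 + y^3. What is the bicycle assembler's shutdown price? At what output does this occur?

$4 per unit, at y = 9

The shutdown price is the minimum of AVC. VC = 85y - 18y^2 + y^3, so AVC = 85 - 18y + y^2.
dAVC/dy = -18 + 2y = 0 gives y = 9. min AVC = 85 - 18·9 + 9^2 = 4.
For P < $4 the firm produces nothing.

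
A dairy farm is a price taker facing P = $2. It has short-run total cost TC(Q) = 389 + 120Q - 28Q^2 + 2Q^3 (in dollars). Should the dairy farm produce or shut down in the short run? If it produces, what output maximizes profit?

Shut down

Strip out fixed cost: VC = 120Q - 28Q^2 + 2Q^3. Then AVC = 120 - 28Q + 2Q^2 and MC = 120 - 56Q + 6Q^2.
AVC is minimized where dAVC/dQ = -28 + 4Q = 0, at Q = 7; min AVC = 120 - 28·7 + 2·7^2 = $22.
With P < min AVC ($2 < $22), every unit sold adds to the loss.
Best response: produce nothing and absorb the $389 fixed cost.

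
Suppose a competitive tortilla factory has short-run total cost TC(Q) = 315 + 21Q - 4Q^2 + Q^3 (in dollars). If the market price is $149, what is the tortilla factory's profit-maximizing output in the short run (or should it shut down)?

Produce at Q = 8

From TC, MC = TC'(Q) = 21 - 8Q + 3Q^2 and AVC = VC/Q = 21 - 4Q + Q^2.
The AVC parabola has its vertex at Q = 4/2 = 2, where AVC = 21 - 4·2 + 2^2 = $17.
P = $149 exceeds min AVC = $17, so the firm stays open.
Set P = MC: 149 = 21 - 8Q + 3Q^2 → -128 - 8Q + 3Q^2 = 0. The roots are Q = -16/3 and Q = 8; the profit-maximizing output is on the rising part of MC, so Q* = 8.
Check: AVC at Q = 8 is $53 ≤ P, so revenue covers variable cost.
Profit = P·Q − TC = 149·8 − 739 = $453.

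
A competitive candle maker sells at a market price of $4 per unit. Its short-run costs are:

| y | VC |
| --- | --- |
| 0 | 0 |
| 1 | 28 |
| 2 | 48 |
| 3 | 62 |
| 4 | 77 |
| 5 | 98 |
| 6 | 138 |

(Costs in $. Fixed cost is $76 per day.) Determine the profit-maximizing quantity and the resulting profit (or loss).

Profit at each row (π = 4y − TC): y=0: -76; y=1: -100; y=2: -116; y=3: -126; y=4: -137; y=5: -154; y=6: -190.
Profit is highest at y = 0. Equivalently, the lowest AVC in the table is 77/4 ≈ $19.25 at y = 4, and P = $4 falls below it — price never covers variable cost, so the firm shuts down and loses only its fixed cost.

y = 0 (shut down); profit = -$76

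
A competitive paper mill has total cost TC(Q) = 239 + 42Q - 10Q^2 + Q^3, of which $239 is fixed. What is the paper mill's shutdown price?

$17 per unit

The firm shuts down when price falls below the minimum of average variable cost. AVC = VC/Q = 42 - 10Q + Q^2.
dAVC/dQ = -10 + 2Q = 0 gives Q = 5. min AVC = 42 - 10·5 + 5^2 = 17.
The firm shuts down for any P below $17.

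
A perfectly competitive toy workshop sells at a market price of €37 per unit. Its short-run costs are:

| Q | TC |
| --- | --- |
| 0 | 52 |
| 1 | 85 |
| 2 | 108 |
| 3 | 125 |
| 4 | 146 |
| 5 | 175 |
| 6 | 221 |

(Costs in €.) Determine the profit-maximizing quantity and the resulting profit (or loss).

Q = 5; profit = €10

Tabulate TR − TC: Q=0: -52; Q=1: -48; Q=2: -34; Q=3: -14; Q=4: 2; Q=5: 10; Q=6: 1.
Profit is maximized at Q = 5. AVC there is 123/5 = €24.60 ≤ P, so producing beats shutting down (which would give -€52).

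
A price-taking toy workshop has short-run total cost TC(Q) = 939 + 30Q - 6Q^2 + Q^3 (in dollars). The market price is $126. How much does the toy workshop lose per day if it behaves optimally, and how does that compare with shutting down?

AVC = 30 - 6Q + Q^2 has its minimum $21 at Q = 3; price $126 clears that bar, so the firm operates.
MC = 30 - 12Q + 3Q^2. Setting P = MC and taking the root on the rising branch gives Q* = 8.
TR = 126·8 = 1008. TC = 939 + 368 = 1307. Profit = 1008 − 1307 = -$299.
Shutting down would mean losing the fixed cost of $939, so operating at a loss of $299 is better by $640.

Profit = -$299 at Q = 8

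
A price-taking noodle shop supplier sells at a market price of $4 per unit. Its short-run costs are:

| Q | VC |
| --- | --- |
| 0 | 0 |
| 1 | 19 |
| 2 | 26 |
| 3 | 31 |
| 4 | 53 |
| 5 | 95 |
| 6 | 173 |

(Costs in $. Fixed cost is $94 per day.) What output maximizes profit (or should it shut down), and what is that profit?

Tabulate TR − TC: Q=0: -94; Q=1: -109; Q=2: -112; Q=3: -113; Q=4: -131; Q=5: -169; Q=6: -243.
Profit is highest at Q = 0. Equivalently, the lowest AVC in the table is 31/3 ≈ $10.33 at Q = 3, and P = $4 falls below it — price never covers variable cost, so the firm shuts down and loses only its fixed cost.

Q = 0 (shut down); profit = -$94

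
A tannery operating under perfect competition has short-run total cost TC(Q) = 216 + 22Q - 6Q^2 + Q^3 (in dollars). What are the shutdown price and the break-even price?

Shutdown price = min AVC. AVC = 22 - 6Q + Q^2, with vertex at Q = 3 and minimum $13.
ATC = 216/Q + 22 - 6Q + Q^2. Setting dATC/dQ = −216/Q^2 − 6 + 2Q = 0 gives Q = 6 (since 2·6^3 − 6·6^2 = 216).
min ATC = 216/6 + 22 − 6·6 + 6^2 = $58. That is the break-even price.
Between these two prices the firm operates at a loss; above $58 it earns a profit.

Shutdown price = $13; break-even price = $58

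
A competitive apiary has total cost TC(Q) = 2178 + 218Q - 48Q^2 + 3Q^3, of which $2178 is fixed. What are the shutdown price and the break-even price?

Shutdown price = min AVC. AVC = 218 - 48Q + 3Q^2, with vertex at Q = 8 and minimum $26.
ATC = 2178/Q + 218 - 48Q + 3Q^2. Setting dATC/dQ = −2178/Q^2 − 48 + 6Q = 0 gives Q = 11 (since 6·11^3 − 48·11^2 = 2178).
min ATC = 2178/11 + 218 − 48·11 + 3·11^2 = $251. That is the break-even price.
For $26 ≤ P < $251 the firm produces at a loss; below $26 it shuts down.

Shutdown price = $26; break-even price = $251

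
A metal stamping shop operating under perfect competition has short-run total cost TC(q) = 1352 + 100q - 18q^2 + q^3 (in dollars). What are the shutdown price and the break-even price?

Shutdown price = $19; break-even price = $139

AVC = 100 - 18q + q^2; minimized at q = 9, giving min AVC = $19. That is the shutdown price.
ATC = 1352/q + 100 - 18q + q^2. Setting dATC/dq = −1352/q^2 − 18 + 2q = 0 gives q = 13 (since 2·13^3 − 18·13^2 = 1352).
min ATC = 1352/13 + 100 − 18·13 + 13^2 = $139. That is the break-even price.
Between these two prices the firm operates at a loss; above $139 it earns a profit.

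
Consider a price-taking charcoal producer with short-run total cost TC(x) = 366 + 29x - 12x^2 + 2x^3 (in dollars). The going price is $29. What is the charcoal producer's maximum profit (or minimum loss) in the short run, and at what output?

Profit = -$302 at x = 4

AVC = 29 - 12x + 2x^2; min AVC = $11 at x = 3. Since P = $29 ≥ min AVC, the firm produces.
MC = 29 - 24x + 6x^2. Setting P = MC and taking the root on the rising branch gives x* = 4.
TR = 29·4 = 116. TC = 366 + 52 = 418. Profit = 116 − 418 = -$302.
By producing, the firm covers all variable cost plus $64 of fixed cost; shutting down would lose the full $366.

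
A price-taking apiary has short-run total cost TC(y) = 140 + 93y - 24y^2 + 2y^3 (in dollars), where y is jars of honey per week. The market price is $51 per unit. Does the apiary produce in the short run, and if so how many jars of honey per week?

Variable cost is VC = 93y - 24y^2 + 2y^3, so AVC = VC/y = 93 - 24y + 2y^2 and MC = dTC/dy = 93 - 48y + 6y^2.
The AVC parabola has its vertex at y = 24/4 = 6, where AVC = 93 - 24·6 + 2·6^2 = $21.
Since P = $51 ≥ min AVC = $21, price covers variable cost and the firm should produce.
P = MC gives 42 - 48y + 6y^2 = 0, with roots 1 and 7. Take the larger (rising MC): y* = 7.
Check: AVC at y = 7 is $23 ≤ P, so revenue covers variable cost.
Profit = P·y − TC = 51·7 − 301 = $56.

Produce at y = 7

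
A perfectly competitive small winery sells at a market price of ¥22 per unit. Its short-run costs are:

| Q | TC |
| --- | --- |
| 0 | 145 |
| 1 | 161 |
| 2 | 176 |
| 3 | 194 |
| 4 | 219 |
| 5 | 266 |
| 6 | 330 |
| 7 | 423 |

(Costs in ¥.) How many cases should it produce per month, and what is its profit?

Q = 3; profit = -¥128

Compute π = P·Q − TC at each output: Q=0: -145; Q=1: -139; Q=2: -132; Q=3: -128; Q=4: -131; Q=5: -156; Q=6: -198; Q=7: -269.
Profit is maximized at Q = 3. AVC there is 49/3 = ¥16.33 ≤ P, so producing beats shutting down (which would give -¥145).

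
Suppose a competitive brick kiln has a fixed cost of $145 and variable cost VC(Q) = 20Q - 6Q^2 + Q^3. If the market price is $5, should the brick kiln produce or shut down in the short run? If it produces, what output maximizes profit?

From TC, MC = TC'(Q) = 20 - 12Q + 3Q^2 and AVC = VC/Q = 20 - 6Q + Q^2.
The AVC parabola has its vertex at Q = 6/2 = 3, where AVC = 20 - 6·3 + 3^2 = $11.
With P < min AVC ($5 < $11), every unit sold adds to the loss.
The firm minimizes its loss by shutting down and losing only its fixed cost of $145.

Shut down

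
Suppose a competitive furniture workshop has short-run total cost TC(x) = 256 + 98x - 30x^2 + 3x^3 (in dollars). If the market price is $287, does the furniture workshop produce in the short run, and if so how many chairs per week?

Strip out fixed cost: VC = 98x - 30x^2 + 3x^3. Then AVC = 98 - 30x + 3x^2 and MC = 98 - 60x + 9x^2.
AVC hits its minimum where MC = AVC, at x = 5, giving min AVC = 98 - 30·5 + 3·5^2 = $23.
Since P = $287 ≥ min AVC = $23, price covers variable cost and the firm should produce.
Solving P = MC: -189 - 60x + 9x^2 = 0 ⇒ x = -7/3 or 9. On the upward-sloping branch, x* = 9.
Check: AVC at x = 9 is $71 ≤ P, so revenue covers variable cost.
Profit = P·x − TC = 287·9 − 895 = $1688.

Produce at x = 9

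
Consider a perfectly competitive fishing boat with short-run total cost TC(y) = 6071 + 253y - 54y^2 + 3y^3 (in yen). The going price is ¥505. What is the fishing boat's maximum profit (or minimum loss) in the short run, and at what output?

Profit = -¥191 at y = 14

AVC = 253 - 54y + 3y^2; min AVC = ¥10 at y = 9. Since P = ¥505 ≥ min AVC, the firm produces.
MC = 253 - 108y + 9y^2. Setting P = MC and taking the root on the rising branch gives y* = 14.
TR = 505·14 = 7070. TC = 6071 + 1190 = 7261. Profit = 7070 − 7261 = -¥191.
Shutting down would mean losing the fixed cost of ¥6071, so operating at a loss of ¥191 is better by ¥5880.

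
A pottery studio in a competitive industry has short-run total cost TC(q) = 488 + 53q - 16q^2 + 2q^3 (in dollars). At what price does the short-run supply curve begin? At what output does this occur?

$21 per unit, at q = 4

Short-run supply begins at min AVC. From VC = 53q - 16q^2 + 2q^3, AVC = 53 - 16q + 2q^2.
dAVC/dq = -16 + 4q = 0 gives q = 4. min AVC = 53 - 16·4 + 2·4^2 = 21.
The firm shuts down for any P below $21.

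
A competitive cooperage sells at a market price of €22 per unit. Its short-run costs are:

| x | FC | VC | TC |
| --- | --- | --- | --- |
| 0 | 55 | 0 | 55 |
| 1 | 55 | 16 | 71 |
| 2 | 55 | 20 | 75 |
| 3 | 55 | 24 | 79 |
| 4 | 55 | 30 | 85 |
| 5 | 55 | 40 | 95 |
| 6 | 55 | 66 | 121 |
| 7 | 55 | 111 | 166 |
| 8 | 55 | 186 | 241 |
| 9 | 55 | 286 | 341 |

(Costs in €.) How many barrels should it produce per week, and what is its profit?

Compute π = P·x − TC at each output: x=0: -55; x=1: -49; x=2: -31; x=3: -13; x=4: 3; x=5: 15; x=6: 11; x=7: -12; x=8: -65; x=9: -143.
Profit is maximized at x = 5. AVC there is 40/5 = €8 ≤ P, so producing beats shutting down (which would give -€55).

x = 5; profit = €15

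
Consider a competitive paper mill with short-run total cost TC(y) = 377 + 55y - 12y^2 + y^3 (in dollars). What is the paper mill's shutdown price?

$19 per unit

Short-run supply begins at min AVC. From VC = 55y - 12y^2 + y^3, AVC = 55 - 12y + y^2.
At the minimum of AVC, MC = AVC. MC = 55 - 24y + 3y^2; setting MC = AVC gives 2y^2 - 12y = 0, so y = 6. min AVC = 19.
The firm shuts down for any P below $19.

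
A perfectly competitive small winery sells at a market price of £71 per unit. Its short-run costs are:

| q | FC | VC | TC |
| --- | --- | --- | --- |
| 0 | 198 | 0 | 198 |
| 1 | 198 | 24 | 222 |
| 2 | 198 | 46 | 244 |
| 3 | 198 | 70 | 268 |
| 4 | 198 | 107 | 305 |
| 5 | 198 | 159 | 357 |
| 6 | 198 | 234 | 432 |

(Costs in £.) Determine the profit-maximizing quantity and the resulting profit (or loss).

q = 5; profit = -£2

Tabulate TR − TC: q=0: -198; q=1: -151; q=2: -102; q=3: -55; q=4: -21; q=5: -2; q=6: -6.
Profit is maximized at q = 5. AVC there is 159/5 = £31.80 ≤ P, so producing beats shutting down (which would give -£198).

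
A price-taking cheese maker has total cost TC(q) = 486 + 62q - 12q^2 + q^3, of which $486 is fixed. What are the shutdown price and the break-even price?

AVC = 62 - 12q + q^2; minimized at q = 6, giving min AVC = $26. That is the shutdown price.
ATC = 486/q + 62 - 12q + q^2. Setting dATC/dq = −486/q^2 − 12 + 2q = 0 gives q = 9 (since 2·9^3 − 12·9^2 = 486).
min ATC = 486/9 + 62 − 12·9 + 9^2 = $89. That is the break-even price.
Between these two prices the firm operates at a loss; above $89 it earns a profit.

Shutdown price = $26; break-even price = $89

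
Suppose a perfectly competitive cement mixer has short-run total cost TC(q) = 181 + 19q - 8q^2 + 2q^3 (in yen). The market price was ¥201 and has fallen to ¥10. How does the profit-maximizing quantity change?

Output falls from 7 to 0 (the firm shuts down)

AVC = 19 - 8q + 2q^2, minimized at q = 2 where min AVC = ¥11. MC = 19 - 16q + 6q^2.
At P = ¥201 ≥ min AVC, set P = MC on the rising branch: q = 7.
At P = ¥10 < min AVC = ¥11, price no longer covers variable cost at any output, so the firm shuts down: q = 0.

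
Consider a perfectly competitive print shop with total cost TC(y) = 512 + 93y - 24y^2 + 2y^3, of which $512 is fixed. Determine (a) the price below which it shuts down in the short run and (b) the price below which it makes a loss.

Shutdown price = $21; break-even price = $93

AVC = 93 - 24y + 2y^2; minimized at y = 6, giving min AVC = $21. That is the shutdown price.
ATC = 512/y + 93 - 24y + 2y^2. Setting dATC/dy = −512/y^2 − 24 + 4y = 0 gives y = 8 (since 4·8^3 − 24·8^2 = 512).
min ATC = 512/8 + 93 − 24·8 + 2·8^2 = $93. That is the break-even price.
For $21 ≤ P < $93 the firm produces at a loss; below $21 it shuts down.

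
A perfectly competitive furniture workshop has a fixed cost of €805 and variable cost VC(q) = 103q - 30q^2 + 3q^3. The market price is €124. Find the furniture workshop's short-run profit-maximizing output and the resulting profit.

Profit = -€217 at q = 7

AVC = 103 - 30q + 3q^2 has its minimum €28 at q = 5; price €124 clears that bar, so the firm operates.
MC = 103 - 60q + 9q^2. Setting P = MC and taking the root on the rising branch gives q* = 7.
TR = 124·7 = 868. TC = 805 + 280 = 1085. Profit = 868 − 1085 = -€217.
By producing, the firm covers all variable cost plus €588 of fixed cost; shutting down would lose the full €805.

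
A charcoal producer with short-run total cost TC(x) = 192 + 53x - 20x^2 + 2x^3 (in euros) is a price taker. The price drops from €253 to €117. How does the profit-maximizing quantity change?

AVC = 53 - 20x + 2x^2, minimized at x = 5 where min AVC = €3. MC = 53 - 40x + 6x^2.
At P = €253 ≥ min AVC, set P = MC on the rising branch: x = 10.
At P = €117 ≥ min AVC, set P = MC: x = 8. The firm stays open but cuts output.

Output falls from 10 to 8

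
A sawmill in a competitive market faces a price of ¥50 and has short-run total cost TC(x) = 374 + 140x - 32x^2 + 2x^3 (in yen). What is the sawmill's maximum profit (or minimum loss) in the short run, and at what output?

Profit = -¥50 at x = 9

AVC = 140 - 32x + 2x^2 has its minimum ¥12 at x = 8; price ¥50 clears that bar, so the firm operates.
MC = 140 - 64x + 6x^2. Setting P = MC and taking the root on the rising branch gives x* = 9.
TR = 50·9 = 450. TC = 374 + 126 = 500. Profit = 450 − 500 = -¥50.
Shutting down would mean losing the fixed cost of ¥374, so operating at a loss of ¥50 is better by ¥324.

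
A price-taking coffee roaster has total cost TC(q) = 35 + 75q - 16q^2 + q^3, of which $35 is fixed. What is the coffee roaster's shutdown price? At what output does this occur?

$11 per unit, at q = 8

The shutdown price is the minimum of AVC. VC = 75q - 16q^2 + q^3, so AVC = 75 - 16q + q^2.
At the minimum of AVC, MC = AVC. MC = 75 - 32q + 3q^2; setting MC = AVC gives 2q^2 - 16q = 0, so q = 8. min AVC = 11.
For P < $11 the firm produces nothing.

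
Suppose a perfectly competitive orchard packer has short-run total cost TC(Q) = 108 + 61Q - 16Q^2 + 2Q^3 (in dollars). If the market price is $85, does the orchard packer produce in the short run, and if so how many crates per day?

Produce at Q = 6

From TC, MC = TC'(Q) = 61 - 32Q + 6Q^2 and AVC = VC/Q = 61 - 16Q + 2Q^2.
AVC is minimized where dAVC/dQ = -16 + 4Q = 0, at Q = 4; min AVC = 61 - 16·4 + 2·4^2 = $29.
P = $85 exceeds min AVC = $29, so the firm stays open.
Set P = MC: 85 = 61 - 32Q + 6Q^2 → -24 - 32Q + 6Q^2 = 0. The roots are Q = -2/3 and Q = 6; the profit-maximizing output is on the rising part of MC, so Q* = 6.
Check: AVC at Q = 6 is $37 ≤ P, so revenue covers variable cost.
Profit = P·Q − TC = 85·6 − 330 = $180.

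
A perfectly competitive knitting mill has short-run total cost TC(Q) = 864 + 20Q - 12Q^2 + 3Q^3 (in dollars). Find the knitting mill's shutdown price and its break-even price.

AVC = 20 - 12Q + 3Q^2; minimized at Q = 2, giving min AVC = $8. That is the shutdown price.
ATC = 864/Q + 20 - 12Q + 3Q^2. Setting dATC/dQ = −864/Q^2 − 12 + 6Q = 0 gives Q = 6 (since 6·6^3 − 12·6^2 = 864).
min ATC = 864/6 + 20 − 12·6 + 3·6^2 = $200. That is the break-even price.
Between these two prices the firm operates at a loss; above $200 it earns a profit.

Shutdown price = $8; break-even price = $200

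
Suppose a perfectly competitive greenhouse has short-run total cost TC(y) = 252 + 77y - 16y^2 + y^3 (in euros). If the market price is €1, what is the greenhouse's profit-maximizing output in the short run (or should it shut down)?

Variable cost is VC = 77y - 16y^2 + y^3, so AVC = VC/y = 77 - 16y + y^2 and MC = dTC/dy = 77 - 32y + 3y^2.
AVC is minimized where dAVC/dy = -16 + 2y = 0, at y = 8; min AVC = 77 - 16·8 + 8^2 = €13.
Since P = €1 < min AVC = €13, price fails to cover variable cost at any output.
Best response: produce nothing and absorb the €252 fixed cost.

Shut down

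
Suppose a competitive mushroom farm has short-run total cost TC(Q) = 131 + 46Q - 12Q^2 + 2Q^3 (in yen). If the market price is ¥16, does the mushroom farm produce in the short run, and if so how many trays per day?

From TC, MC = TC'(Q) = 46 - 24Q + 6Q^2 and AVC = VC/Q = 46 - 12Q + 2Q^2.
AVC is minimized where dAVC/dQ = -12 + 4Q = 0, at Q = 3; min AVC = 46 - 12·3 + 2·3^2 = ¥28.
With P < min AVC (¥16 < ¥28), every unit sold adds to the loss.
The firm minimizes its loss by shutting down and losing only its fixed cost of ¥131.

Shut down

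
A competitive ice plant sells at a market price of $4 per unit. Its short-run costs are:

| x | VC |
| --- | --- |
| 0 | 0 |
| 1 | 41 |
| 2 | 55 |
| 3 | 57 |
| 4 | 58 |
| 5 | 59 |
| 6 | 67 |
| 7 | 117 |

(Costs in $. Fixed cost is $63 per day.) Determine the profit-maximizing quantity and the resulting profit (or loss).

Compute π = P·x − TC at each output: x=0: -63; x=1: -100; x=2: -110; x=3: -108; x=4: -105; x=5: -102; x=6: -106; x=7: -152.
Profit is highest at x = 0. Equivalently, the lowest AVC in the table is 67/6 ≈ $11.17 at x = 6, and P = $4 falls below it — price never covers variable cost, so the firm shuts down and loses only its fixed cost.

x = 0 (shut down); profit = -$63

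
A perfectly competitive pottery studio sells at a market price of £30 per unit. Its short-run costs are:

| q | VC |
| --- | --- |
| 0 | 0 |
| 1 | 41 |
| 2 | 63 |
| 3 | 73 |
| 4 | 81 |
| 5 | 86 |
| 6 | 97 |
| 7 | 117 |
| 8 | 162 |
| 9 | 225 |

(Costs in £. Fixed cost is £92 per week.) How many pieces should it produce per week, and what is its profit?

q = 7; profit = £1

Compute π = P·q − TC at each output: q=0: -92; q=1: -103; q=2: -95; q=3: -75; q=4: -53; q=5: -28; q=6: -9; q=7: 1; q=8: -14; q=9: -47.
Profit is maximized at q = 7. AVC there is 117/7 = £16.71 ≤ P, so producing beats shutting down (which would give -£92).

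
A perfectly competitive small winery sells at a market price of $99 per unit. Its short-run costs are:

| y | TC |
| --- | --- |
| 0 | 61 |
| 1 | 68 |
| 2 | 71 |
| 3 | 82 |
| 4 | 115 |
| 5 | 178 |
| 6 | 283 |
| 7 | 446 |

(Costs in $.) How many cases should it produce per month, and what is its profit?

Tabulate TR − TC: y=0: -61; y=1: 31; y=2: 127; y=3: 215; y=4: 281; y=5: 317; y=6: 311; y=7: 247.
Profit is maximized at y = 5. AVC there is 117/5 = $23.40 ≤ P, so producing beats shutting down (which would give -$61).

y = 5; profit = $317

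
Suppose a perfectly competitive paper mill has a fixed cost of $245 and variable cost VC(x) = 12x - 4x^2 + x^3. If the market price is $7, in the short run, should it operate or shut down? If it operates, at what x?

Shut down

Variable cost is VC = 12x - 4x^2 + x^3, so AVC = VC/x = 12 - 4x + x^2 and MC = dTC/dx = 12 - 8x + 3x^2.
The AVC parabola has its vertex at x = 4/2 = 2, where AVC = 12 - 4·2 + 2^2 = $8.
Since P = $7 < min AVC = $8, price fails to cover variable cost at any output.
Shutting down limits the loss to fixed cost, $245.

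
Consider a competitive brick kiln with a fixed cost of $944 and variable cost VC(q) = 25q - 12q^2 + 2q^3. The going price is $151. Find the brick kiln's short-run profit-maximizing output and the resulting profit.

Profit = -$160 at q = 7

AVC = 25 - 12q + 2q^2; min AVC = $7 at q = 3. Since P = $151 ≥ min AVC, the firm produces.
With MC = 25 - 24q + 6q^2, P = MC on the upward-sloping part at q* = 7.
TR = 151·7 = 1057. TC = 944 + 273 = 1217. Profit = 1057 − 1217 = -$160.
That loss of $160 beats the $944 the firm would lose by shutting down; producing recovers $784 of fixed cost.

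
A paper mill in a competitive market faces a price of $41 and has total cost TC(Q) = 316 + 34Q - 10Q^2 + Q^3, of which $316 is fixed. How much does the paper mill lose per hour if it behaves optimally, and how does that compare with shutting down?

Profit = -$120 at Q = 7

AVC = 34 - 10Q + Q^2; min AVC = $9 at Q = 5. Since P = $41 ≥ min AVC, the firm produces.
With MC = 34 - 20Q + 3Q^2, P = MC on the upward-sloping part at Q* = 7.
TR = 41·7 = 287. TC = 316 + 91 = 407. Profit = 287 − 407 = -$120.
That loss of $120 beats the $316 the firm would lose by shutting down; producing recovers $196 of fixed cost.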